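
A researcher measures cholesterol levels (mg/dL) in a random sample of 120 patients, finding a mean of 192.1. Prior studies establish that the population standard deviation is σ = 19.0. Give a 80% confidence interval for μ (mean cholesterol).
(189.88, 194.32)

z-interval (σ known):
z* = 1.282 for 80% confidence

Margin of error = z* · σ/√n = 1.282 · 19.0/√120 = 2.22

CI: (192.1 - 2.22, 192.1 + 2.22) = (189.88, 194.32)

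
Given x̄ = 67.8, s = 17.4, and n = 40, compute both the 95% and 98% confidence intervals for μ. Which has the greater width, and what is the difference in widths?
98% CI is wider by 2.22

df = 39
95% CI: t* = 2.023, (62.23, 73.37), width = 2 · t* · s/√n = 11.13
98% CI: t* = 2.426, (61.13, 74.47), width = 2 · t* · s/√n = 13.35

The 98% CI is wider by 13.35 - 11.13 = 2.22.
Higher confidence requires a wider interval.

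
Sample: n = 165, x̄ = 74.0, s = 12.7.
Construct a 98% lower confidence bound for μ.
μ ≥ 71.95

Lower bound (one-sided):
t* = 2.070 (one-sided for 98%)
Lower bound = x̄ - t* · s/√n = 74.0 - 2.070 · 12.7/√165 = 71.95

We are 98% confident that μ ≥ 71.95.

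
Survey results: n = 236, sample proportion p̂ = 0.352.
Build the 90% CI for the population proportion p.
(0.301, 0.403)

Proportion CI:
SE = √(p̂(1-p̂)/n) = √(0.352 · 0.648 / 236) = 0.03109

z* = 1.645
Margin = z* · SE = 1.645 · 0.03109 = 0.0511

CI: 0.352 ± 0.0511 = (0.301, 0.403)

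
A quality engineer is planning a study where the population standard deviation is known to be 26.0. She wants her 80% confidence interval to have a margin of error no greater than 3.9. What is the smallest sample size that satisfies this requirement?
n ≥ 74

For margin E ≤ 3.9:
n ≥ (z* · σ / E)²
n ≥ (1.282 · 26.0 / 3.9)²
n ≥ 73.05

Minimum n = 74 (rounding up)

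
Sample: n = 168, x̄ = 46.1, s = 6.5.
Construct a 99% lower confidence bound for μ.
μ ≥ 44.92

Lower bound (one-sided):
t* = 2.349 (one-sided for 99%)
Lower bound = x̄ - t* · s/√n = 46.1 - 2.349 · 6.5/√168 = 44.92

We are 99% confident that μ ≥ 44.92.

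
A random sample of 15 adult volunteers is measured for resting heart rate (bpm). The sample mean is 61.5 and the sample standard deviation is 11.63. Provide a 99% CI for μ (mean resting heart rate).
(52.56, 70.44)

t-interval (σ unknown):
df = n - 1 = 14
t* = 2.977 for 99% confidence

Margin of error = t* · s/√n = 2.977 · 11.63/√15 = 8.94

CI: (52.56, 70.44)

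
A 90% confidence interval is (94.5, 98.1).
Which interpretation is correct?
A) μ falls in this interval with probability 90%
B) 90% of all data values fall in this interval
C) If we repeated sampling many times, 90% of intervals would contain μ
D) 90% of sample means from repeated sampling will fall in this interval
C

A) Wrong — μ is fixed; the randomness lives in the interval, not in μ.
B) Wrong — a CI is about the parameter μ, not individual data values.
C) Correct — this is the frequentist long-run coverage interpretation.
D) Wrong — coverage applies to intervals containing μ, not to future x̄ values.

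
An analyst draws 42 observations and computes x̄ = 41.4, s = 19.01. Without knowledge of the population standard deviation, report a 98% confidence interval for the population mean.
(34.30, 48.50)

t-interval (σ unknown):
df = n - 1 = 41
t* = 2.421 for 98% confidence

Margin of error = t* · s/√n = 2.421 · 19.01/√42 = 7.10

CI: (34.30, 48.50)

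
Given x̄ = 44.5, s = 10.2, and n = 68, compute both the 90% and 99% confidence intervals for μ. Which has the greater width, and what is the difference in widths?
99% CI is wider by 2.43

df = 67
90% CI: t* = 1.668, (42.44, 46.56), width = 2 · t* · s/√n = 4.13
99% CI: t* = 2.651, (41.22, 47.78), width = 2 · t* · s/√n = 6.56

The 99% CI is wider by 6.56 - 4.13 = 2.43.
Higher confidence requires a wider interval.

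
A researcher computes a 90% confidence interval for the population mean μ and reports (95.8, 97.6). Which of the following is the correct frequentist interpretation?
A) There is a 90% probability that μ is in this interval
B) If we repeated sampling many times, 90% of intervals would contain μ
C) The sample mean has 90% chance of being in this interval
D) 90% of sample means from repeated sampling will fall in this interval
B

A) Wrong — μ is fixed; the randomness lives in the interval, not in μ.
B) Correct — this is the frequentist long-run coverage interpretation.
C) Wrong — x̄ is observed and sits in the interval by construction.
D) Wrong — coverage applies to intervals containing μ, not to future x̄ values.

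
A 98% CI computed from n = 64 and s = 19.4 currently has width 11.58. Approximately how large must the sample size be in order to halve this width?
n ≈ 256

CI width ∝ 1/√n
To reduce width by factor 2, need √n to grow by 2 → need 2² = 4 times as many samples.

Current: n = 64, width = 11.58
New: n = 256, width ≈ 5.68

Width reduced by factor of 11.58/5.68 = 2.04.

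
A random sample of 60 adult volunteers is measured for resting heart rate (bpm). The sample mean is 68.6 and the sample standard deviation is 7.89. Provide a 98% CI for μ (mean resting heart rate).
(66.16, 71.04)

t-interval (σ unknown):
df = n - 1 = 59
t* = 2.391 for 98% confidence

Margin of error = t* · s/√n = 2.391 · 7.89/√60 = 2.44

CI: (66.16, 71.04)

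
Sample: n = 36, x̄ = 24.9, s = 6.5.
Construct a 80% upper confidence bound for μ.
μ ≤ 25.82

Upper bound (one-sided):
t* = 0.852 (one-sided for 80%)
Upper bound = x̄ + t* · s/√n = 24.9 + 0.852 · 6.5/√36 = 25.82

We are 80% confident that μ ≤ 25.82.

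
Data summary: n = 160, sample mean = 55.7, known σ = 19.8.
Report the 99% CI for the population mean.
(51.67, 59.73)

z-interval (σ known):
z* = 2.576 for 99% confidence

Margin of error = z* · σ/√n = 2.576 · 19.8/√160 = 4.03

CI: (55.7 - 4.03, 55.7 + 4.03) = (51.67, 59.73)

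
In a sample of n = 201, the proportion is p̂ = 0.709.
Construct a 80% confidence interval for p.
(0.668, 0.750)

Proportion CI:
SE = √(p̂(1-p̂)/n) = √(0.709 · 0.291 / 201) = 0.03204

z* = 1.282
Margin = z* · SE = 1.282 · 0.03204 = 0.0411

CI: 0.709 ± 0.0411 = (0.668, 0.750)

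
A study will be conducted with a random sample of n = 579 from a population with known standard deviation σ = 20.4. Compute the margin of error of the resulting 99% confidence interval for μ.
Margin of error = 2.18

Margin of error = z* · σ/√n
= 2.576 · 20.4/√579
= 2.576 · 20.4/24.0624
= 2.18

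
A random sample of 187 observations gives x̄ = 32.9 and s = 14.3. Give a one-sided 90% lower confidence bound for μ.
μ ≥ 31.56

Lower bound (one-sided):
t* = 1.286 (one-sided for 90%)
Lower bound = x̄ - t* · s/√n = 32.9 - 1.286 · 14.3/√187 = 31.56

We are 90% confident that μ ≥ 31.56.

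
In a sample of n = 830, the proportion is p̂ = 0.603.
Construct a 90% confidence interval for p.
(0.575, 0.631)

Proportion CI:
SE = √(p̂(1-p̂)/n) = √(0.603 · 0.397 / 830) = 0.01698

z* = 1.645
Margin = z* · SE = 1.645 · 0.01698 = 0.0279

CI: 0.603 ± 0.0279 = (0.575, 0.631)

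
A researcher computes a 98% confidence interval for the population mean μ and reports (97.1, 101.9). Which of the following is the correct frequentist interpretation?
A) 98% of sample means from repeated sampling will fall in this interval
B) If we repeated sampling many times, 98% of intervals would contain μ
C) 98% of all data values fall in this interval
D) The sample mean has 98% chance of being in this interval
B

A) Wrong — coverage applies to intervals containing μ, not to future x̄ values.
B) Correct — this is the frequentist long-run coverage interpretation.
C) Wrong — a CI is about the parameter μ, not individual data values.
D) Wrong — x̄ is observed and sits in the interval by construction.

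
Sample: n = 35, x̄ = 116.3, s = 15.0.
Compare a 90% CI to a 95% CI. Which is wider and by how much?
95% CI is wider by 1.73

df = 34
90% CI: t* = 1.691, (112.01, 120.59), width = 2 · t* · s/√n = 8.57
95% CI: t* = 2.032, (111.15, 121.45), width = 2 · t* · s/√n = 10.30

The 95% CI is wider by 10.30 - 8.57 = 1.73.
Higher confidence requires a wider interval.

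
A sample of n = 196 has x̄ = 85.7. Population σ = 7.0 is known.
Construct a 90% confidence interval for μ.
(84.88, 86.52)

z-interval (σ known):
z* = 1.645 for 90% confidence

Margin of error = z* · σ/√n = 1.645 · 7.0/√196 = 0.82

CI: (85.7 - 0.82, 85.7 + 0.82) = (84.88, 86.52)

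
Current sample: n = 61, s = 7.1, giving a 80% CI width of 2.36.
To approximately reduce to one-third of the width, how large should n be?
n ≈ 549

CI width ∝ 1/√n
To reduce width by factor 3, need √n to grow by 3 → need 3² = 9 times as many samples.

Current: n = 61, width = 2.36
New: n = 549, width ≈ 0.78

Width reduced by factor of 2.36/0.78 = 3.03.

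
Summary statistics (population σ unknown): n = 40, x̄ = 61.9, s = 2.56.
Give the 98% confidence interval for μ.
(60.92, 62.88)

t-interval (σ unknown):
df = n - 1 = 39
t* = 2.426 for 98% confidence

Margin of error = t* · s/√n = 2.426 · 2.56/√40 = 0.98

CI: (60.92, 62.88)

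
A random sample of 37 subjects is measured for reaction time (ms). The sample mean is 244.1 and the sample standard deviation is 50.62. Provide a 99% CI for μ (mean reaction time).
(221.47, 266.73)

t-interval (σ unknown):
df = n - 1 = 36
t* = 2.719 for 99% confidence

Margin of error = t* · s/√n = 2.719 · 50.62/√37 = 22.63

CI: (221.47, 266.73)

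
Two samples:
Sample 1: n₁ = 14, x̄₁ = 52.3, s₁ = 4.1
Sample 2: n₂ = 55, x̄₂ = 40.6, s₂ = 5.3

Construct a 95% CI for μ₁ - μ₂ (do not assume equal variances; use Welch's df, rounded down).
(9.01, 14.39)

Difference: x̄₁ - x̄₂ = 11.70
SE = √(s₁²/n₁ + s₂²/n₂) = √(4.1²/14 + 5.3²/55) = 1.3082
df = 25.31 → 25 (Welch–Satterthwaite, rounded down)
t* = 2.060

CI: 11.70 ± 2.060 · 1.3082 = 11.70 ± 2.69 = (9.01, 14.39)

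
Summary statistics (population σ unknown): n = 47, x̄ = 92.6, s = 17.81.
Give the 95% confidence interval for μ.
(87.37, 97.83)

t-interval (σ unknown):
df = n - 1 = 46
t* = 2.013 for 95% confidence

Margin of error = t* · s/√n = 2.013 · 17.81/√47 = 5.23

CI: (87.37, 97.83)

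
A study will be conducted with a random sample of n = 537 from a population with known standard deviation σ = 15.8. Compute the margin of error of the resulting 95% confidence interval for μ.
Margin of error = 1.34

Margin of error = z* · σ/√n
= 1.960 · 15.8/√537
= 1.960 · 15.8/23.1733
= 1.34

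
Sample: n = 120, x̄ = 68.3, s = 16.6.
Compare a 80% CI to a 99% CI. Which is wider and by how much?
99% CI is wider by 4.02

df = 119
80% CI: t* = 1.289, (66.35, 70.25), width = 2 · t* · s/√n = 3.91
99% CI: t* = 2.618, (64.33, 72.27), width = 2 · t* · s/√n = 7.93

The 99% CI is wider by 7.93 - 3.91 = 4.02.
Higher confidence requires a wider interval.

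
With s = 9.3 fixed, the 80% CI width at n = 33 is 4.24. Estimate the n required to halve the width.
n ≈ 132

CI width ∝ 1/√n
To reduce width by factor 2, need √n to grow by 2 → need 2² = 4 times as many samples.

Current: n = 33, width = 4.24
New: n = 132, width ≈ 2.09

Width reduced by factor of 4.24/2.09 = 2.03.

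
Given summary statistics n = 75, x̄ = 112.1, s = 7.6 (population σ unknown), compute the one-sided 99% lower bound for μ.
μ ≥ 110.01

Lower bound (one-sided):
t* = 2.378 (one-sided for 99%)
Lower bound = x̄ - t* · s/√n = 112.1 - 2.378 · 7.6/√75 = 110.01

We are 99% confident that μ ≥ 110.01.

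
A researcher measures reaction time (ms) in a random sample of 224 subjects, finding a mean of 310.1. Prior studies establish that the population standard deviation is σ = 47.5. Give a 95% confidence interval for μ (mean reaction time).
(303.88, 316.32)

z-interval (σ known):
z* = 1.960 for 95% confidence

Margin of error = z* · σ/√n = 1.960 · 47.5/√224 = 6.22

CI: (310.1 - 6.22, 310.1 + 6.22) = (303.88, 316.32)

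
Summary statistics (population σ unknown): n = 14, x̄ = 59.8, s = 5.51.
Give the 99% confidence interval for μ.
(55.36, 64.24)

t-interval (σ unknown):
df = n - 1 = 13
t* = 3.012 for 99% confidence

Margin of error = t* · s/√n = 3.012 · 5.51/√14 = 4.44

CI: (55.36, 64.24)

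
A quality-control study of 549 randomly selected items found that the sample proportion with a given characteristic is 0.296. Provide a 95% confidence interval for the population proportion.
(0.258, 0.334)

Proportion CI:
SE = √(p̂(1-p̂)/n) = √(0.296 · 0.704 / 549) = 0.01948

z* = 1.960
Margin = z* · SE = 1.960 · 0.01948 = 0.0382

CI: 0.296 ± 0.0382 = (0.258, 0.334)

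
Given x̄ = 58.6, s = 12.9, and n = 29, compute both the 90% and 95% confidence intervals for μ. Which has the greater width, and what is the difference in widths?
95% CI is wider by 1.66

df = 28
90% CI: t* = 1.701, (54.53, 62.67), width = 2 · t* · s/√n = 8.15
95% CI: t* = 2.048, (53.69, 63.51), width = 2 · t* · s/√n = 9.81

The 95% CI is wider by 9.81 - 8.15 = 1.66.
Higher confidence requires a wider interval.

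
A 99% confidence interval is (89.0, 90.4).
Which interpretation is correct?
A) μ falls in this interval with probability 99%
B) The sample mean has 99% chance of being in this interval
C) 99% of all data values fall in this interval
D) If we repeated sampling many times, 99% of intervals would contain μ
D

A) Wrong — μ is fixed; the randomness lives in the interval, not in μ.
B) Wrong — x̄ is observed and sits in the interval by construction.
C) Wrong — a CI is about the parameter μ, not individual data values.
D) Correct — this is the frequentist long-run coverage interpretation.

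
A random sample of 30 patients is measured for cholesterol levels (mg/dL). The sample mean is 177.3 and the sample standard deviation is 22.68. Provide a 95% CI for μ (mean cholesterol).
(168.83, 185.77)

t-interval (σ unknown):
df = n - 1 = 29
t* = 2.045 for 95% confidence

Margin of error = t* · s/√n = 2.045 · 22.68/√30 = 8.47

CI: (168.83, 185.77)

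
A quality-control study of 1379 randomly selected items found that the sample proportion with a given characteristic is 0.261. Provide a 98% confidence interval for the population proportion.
(0.233, 0.289)

Proportion CI:
SE = √(p̂(1-p̂)/n) = √(0.261 · 0.739 / 1379) = 0.01183

z* = 2.326
Margin = z* · SE = 2.326 · 0.01183 = 0.0275

CI: 0.261 ± 0.0275 = (0.233, 0.289)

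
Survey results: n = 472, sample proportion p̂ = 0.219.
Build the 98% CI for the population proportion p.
(0.175, 0.263)

Proportion CI:
SE = √(p̂(1-p̂)/n) = √(0.219 · 0.781 / 472) = 0.01904

z* = 2.326
Margin = z* · SE = 2.326 · 0.01904 = 0.0443

CI: 0.219 ± 0.0443 = (0.175, 0.263)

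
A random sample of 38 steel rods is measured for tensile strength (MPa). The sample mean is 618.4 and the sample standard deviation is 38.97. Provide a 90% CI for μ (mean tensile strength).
(607.74, 629.06)

t-interval (σ unknown):
df = n - 1 = 37
t* = 1.687 for 90% confidence

Margin of error = t* · s/√n = 1.687 · 38.97/√38 = 10.66

CI: (607.74, 629.06)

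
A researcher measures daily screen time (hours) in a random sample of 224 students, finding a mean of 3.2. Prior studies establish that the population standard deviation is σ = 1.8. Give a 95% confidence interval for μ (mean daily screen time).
(2.96, 3.44)

z-interval (σ known):
z* = 1.960 for 95% confidence

Margin of error = z* · σ/√n = 1.960 · 1.8/√224 = 0.24

CI: (3.2 - 0.24, 3.2 + 0.24) = (2.96, 3.44)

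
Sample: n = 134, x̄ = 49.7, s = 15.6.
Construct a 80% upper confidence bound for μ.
μ ≤ 50.84

Upper bound (one-sided):
t* = 0.844 (one-sided for 80%)
Upper bound = x̄ + t* · s/√n = 49.7 + 0.844 · 15.6/√134 = 50.84

We are 80% confident that μ ≤ 50.84.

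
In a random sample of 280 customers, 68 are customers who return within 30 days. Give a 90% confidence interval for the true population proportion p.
(0.201, 0.285)

Proportion CI:
p̂ = 68/280 = 0.24286
SE = √(p̂(1-p̂)/n) = √(0.24286 · 0.75714 / 280) = 0.02563

z* = 1.645
Margin = z* · SE = 1.645 · 0.02563 = 0.0422

CI: 0.24286 ± 0.0422 = (0.201, 0.285)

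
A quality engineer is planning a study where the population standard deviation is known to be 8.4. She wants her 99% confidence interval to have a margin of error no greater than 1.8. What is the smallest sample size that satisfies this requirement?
n ≥ 145

For margin E ≤ 1.8:
n ≥ (z* · σ / E)²
n ≥ (2.576 · 8.4 / 1.8)²
n ≥ 144.51

Minimum n = 145 (rounding up)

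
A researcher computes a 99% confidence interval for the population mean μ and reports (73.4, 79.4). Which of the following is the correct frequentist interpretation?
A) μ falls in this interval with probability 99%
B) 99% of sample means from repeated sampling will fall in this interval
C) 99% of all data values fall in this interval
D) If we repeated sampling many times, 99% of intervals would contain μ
D

A) Wrong — μ is fixed; the randomness lives in the interval, not in μ.
B) Wrong — coverage applies to intervals containing μ, not to future x̄ values.
C) Wrong — a CI is about the parameter μ, not individual data values.
D) Correct — this is the frequentist long-run coverage interpretation.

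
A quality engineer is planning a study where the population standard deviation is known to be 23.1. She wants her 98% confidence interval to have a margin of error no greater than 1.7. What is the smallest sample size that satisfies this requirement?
n ≥ 999

For margin E ≤ 1.7:
n ≥ (z* · σ / E)²
n ≥ (2.326 · 23.1 / 1.7)²
n ≥ 998.95

Minimum n = 999 (rounding up)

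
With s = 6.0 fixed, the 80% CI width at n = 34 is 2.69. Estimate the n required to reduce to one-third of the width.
n ≈ 306

CI width ∝ 1/√n
To reduce width by factor 3, need √n to grow by 3 → need 3² = 9 times as many samples.

Current: n = 34, width = 2.69
New: n = 306, width ≈ 0.88

Width reduced by factor of 2.69/0.88 = 3.06.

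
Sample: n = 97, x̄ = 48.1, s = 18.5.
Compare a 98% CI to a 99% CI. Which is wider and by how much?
99% CI is wider by 0.98

df = 96
98% CI: t* = 2.366, (43.66, 52.54), width = 2 · t* · s/√n = 8.89
99% CI: t* = 2.628, (43.16, 53.04), width = 2 · t* · s/√n = 9.87

The 99% CI is wider by 9.87 - 8.89 = 0.98.
Higher confidence requires a wider interval.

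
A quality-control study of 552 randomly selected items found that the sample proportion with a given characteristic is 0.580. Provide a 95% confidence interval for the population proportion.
(0.539, 0.621)

Proportion CI:
SE = √(p̂(1-p̂)/n) = √(0.580 · 0.420 / 552) = 0.02101

z* = 1.960
Margin = z* · SE = 1.960 · 0.02101 = 0.0412

CI: 0.580 ± 0.0412 = (0.539, 0.621)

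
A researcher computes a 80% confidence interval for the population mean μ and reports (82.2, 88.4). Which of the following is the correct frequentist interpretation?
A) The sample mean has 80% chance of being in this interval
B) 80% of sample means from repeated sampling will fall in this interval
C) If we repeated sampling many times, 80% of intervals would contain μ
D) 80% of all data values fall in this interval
C

A) Wrong — x̄ is observed and sits in the interval by construction.
B) Wrong — coverage applies to intervals containing μ, not to future x̄ values.
C) Correct — this is the frequentist long-run coverage interpretation.
D) Wrong — a CI is about the parameter μ, not individual data values.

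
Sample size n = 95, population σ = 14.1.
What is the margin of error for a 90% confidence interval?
Margin of error = 2.38

Margin of error = z* · σ/√n
= 1.645 · 14.1/√95
= 1.645 · 14.1/9.7468
= 2.38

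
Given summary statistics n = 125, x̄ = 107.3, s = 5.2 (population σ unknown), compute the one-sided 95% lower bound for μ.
μ ≥ 106.53

Lower bound (one-sided):
t* = 1.657 (one-sided for 95%)
Lower bound = x̄ - t* · s/√n = 107.3 - 1.657 · 5.2/√125 = 106.53

We are 95% confident that μ ≥ 106.53.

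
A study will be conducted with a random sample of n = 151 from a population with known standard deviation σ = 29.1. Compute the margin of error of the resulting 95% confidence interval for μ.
Margin of error = 4.64

Margin of error = z* · σ/√n
= 1.960 · 29.1/√151
= 1.960 · 29.1/12.2882
= 4.64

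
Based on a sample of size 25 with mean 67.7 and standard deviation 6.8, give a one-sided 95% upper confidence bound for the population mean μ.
μ ≤ 70.03

Upper bound (one-sided):
t* = 1.711 (one-sided for 95%)
Upper bound = x̄ + t* · s/√n = 67.7 + 1.711 · 6.8/√25 = 70.03

We are 95% confident that μ ≤ 70.03.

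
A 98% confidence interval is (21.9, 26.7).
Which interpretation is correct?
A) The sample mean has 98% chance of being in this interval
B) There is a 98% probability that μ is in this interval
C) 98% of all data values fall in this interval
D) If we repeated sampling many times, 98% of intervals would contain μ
D

A) Wrong — x̄ is observed and sits in the interval by construction.
B) Wrong — μ is fixed; the randomness lives in the interval, not in μ.
C) Wrong — a CI is about the parameter μ, not individual data values.
D) Correct — this is the frequentist long-run coverage interpretation.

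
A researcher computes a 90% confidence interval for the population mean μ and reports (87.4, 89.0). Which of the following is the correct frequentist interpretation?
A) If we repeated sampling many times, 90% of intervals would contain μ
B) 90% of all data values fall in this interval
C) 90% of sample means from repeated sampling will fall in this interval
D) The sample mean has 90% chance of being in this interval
A

A) Correct — this is the frequentist long-run coverage interpretation.
B) Wrong — a CI is about the parameter μ, not individual data values.
C) Wrong — coverage applies to intervals containing μ, not to future x̄ values.
D) Wrong — x̄ is observed and sits in the interval by construction.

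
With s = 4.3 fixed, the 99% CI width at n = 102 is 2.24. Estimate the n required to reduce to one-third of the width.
n ≈ 918

CI width ∝ 1/√n
To reduce width by factor 3, need √n to grow by 3 → need 3² = 9 times as many samples.

Current: n = 102, width = 2.24
New: n = 918, width ≈ 0.73

Width reduced by factor of 2.24/0.73 = 3.07.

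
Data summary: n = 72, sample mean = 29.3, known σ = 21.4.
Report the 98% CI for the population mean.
(23.43, 35.17)

z-interval (σ known):
z* = 2.326 for 98% confidence

Margin of error = z* · σ/√n = 2.326 · 21.4/√72 = 5.87

CI: (29.3 - 5.87, 29.3 + 5.87) = (23.43, 35.17)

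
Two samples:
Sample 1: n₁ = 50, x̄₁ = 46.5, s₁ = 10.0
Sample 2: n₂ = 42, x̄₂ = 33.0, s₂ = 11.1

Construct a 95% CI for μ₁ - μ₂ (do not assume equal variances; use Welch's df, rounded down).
(9.08, 17.92)

Difference: x̄₁ - x̄₂ = 13.50
SE = √(s₁²/n₁ + s₂²/n₂) = √(10.0²/50 + 11.1²/42) = 2.2212
df = 83.49 → 83 (Welch–Satterthwaite, rounded down)
t* = 1.989

CI: 13.50 ± 1.989 · 2.2212 = 13.50 ± 4.42 = (9.08, 17.92)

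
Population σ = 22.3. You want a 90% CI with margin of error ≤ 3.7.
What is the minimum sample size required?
n ≥ 99

For margin E ≤ 3.7:
n ≥ (z* · σ / E)²
n ≥ (1.645 · 22.3 / 3.7)²
n ≥ 98.30

Minimum n = 99 (rounding up)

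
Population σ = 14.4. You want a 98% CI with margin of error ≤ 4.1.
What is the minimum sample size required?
n ≥ 67

For margin E ≤ 4.1:
n ≥ (z* · σ / E)²
n ≥ (2.326 · 14.4 / 4.1)²
n ≥ 66.74

Minimum n = 67 (rounding up)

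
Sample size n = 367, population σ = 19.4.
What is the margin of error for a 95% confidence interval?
Margin of error = 1.98

Margin of error = z* · σ/√n
= 1.960 · 19.4/√367
= 1.960 · 19.4/19.1572
= 1.98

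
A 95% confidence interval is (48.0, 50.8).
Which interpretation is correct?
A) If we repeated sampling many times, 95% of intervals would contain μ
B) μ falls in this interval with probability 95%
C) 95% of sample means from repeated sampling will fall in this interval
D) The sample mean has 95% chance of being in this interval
A

A) Correct — this is the frequentist long-run coverage interpretation.
B) Wrong — μ is fixed; the randomness lives in the interval, not in μ.
C) Wrong — coverage applies to intervals containing μ, not to future x̄ values.
D) Wrong — x̄ is observed and sits in the interval by construction.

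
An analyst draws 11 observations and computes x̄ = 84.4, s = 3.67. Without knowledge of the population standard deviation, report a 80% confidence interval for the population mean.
(82.88, 85.92)

t-interval (σ unknown):
df = n - 1 = 10
t* = 1.372 for 80% confidence

Margin of error = t* · s/√n = 1.372 · 3.67/√11 = 1.52

CI: (82.88, 85.92)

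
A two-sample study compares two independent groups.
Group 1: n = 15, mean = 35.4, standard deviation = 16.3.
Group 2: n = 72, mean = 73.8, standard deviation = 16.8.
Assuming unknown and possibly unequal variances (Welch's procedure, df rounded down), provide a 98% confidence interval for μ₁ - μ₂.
(-50.16, -26.64)

Difference: x̄₁ - x̄₂ = -38.40
SE = √(s₁²/n₁ + s₂²/n₂) = √(16.3²/15 + 16.8²/72) = 4.6511
df = 20.68 → 20 (Welch–Satterthwaite, rounded down)
t* = 2.528

CI: -38.40 ± 2.528 · 4.6511 = -38.40 ± 11.76 = (-50.16, -26.64)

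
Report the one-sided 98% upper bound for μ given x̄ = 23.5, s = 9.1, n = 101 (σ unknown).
μ ≤ 25.38

Upper bound (one-sided):
t* = 2.081 (one-sided for 98%)
Upper bound = x̄ + t* · s/√n = 23.5 + 2.081 · 9.1/√101 = 25.38

We are 98% confident that μ ≤ 25.38.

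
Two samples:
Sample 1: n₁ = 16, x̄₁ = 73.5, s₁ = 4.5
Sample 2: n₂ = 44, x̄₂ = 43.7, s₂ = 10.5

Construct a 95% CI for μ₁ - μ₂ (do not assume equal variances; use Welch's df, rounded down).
(25.91, 33.69)

Difference: x̄₁ - x̄₂ = 29.80
SE = √(s₁²/n₁ + s₂²/n₂) = √(4.5²/16 + 10.5²/44) = 1.9420
df = 56.26 → 56 (Welch–Satterthwaite, rounded down)
t* = 2.003

CI: 29.80 ± 2.003 · 1.9420 = 29.80 ± 3.89 = (25.91, 33.69)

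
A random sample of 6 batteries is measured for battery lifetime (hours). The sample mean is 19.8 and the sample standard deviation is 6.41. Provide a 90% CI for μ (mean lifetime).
(14.53, 25.07)

t-interval (σ unknown):
df = n - 1 = 5
t* = 2.015 for 90% confidence

Margin of error = t* · s/√n = 2.015 · 6.41/√6 = 5.27

CI: (14.53, 25.07)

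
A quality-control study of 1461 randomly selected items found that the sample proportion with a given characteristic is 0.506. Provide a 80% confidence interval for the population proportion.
(0.489, 0.523)

Proportion CI:
SE = √(p̂(1-p̂)/n) = √(0.506 · 0.494 / 1461) = 0.01308

z* = 1.282
Margin = z* · SE = 1.282 · 0.01308 = 0.0168

CI: 0.506 ± 0.0168 = (0.489, 0.523)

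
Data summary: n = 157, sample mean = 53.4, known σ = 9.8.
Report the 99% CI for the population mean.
(51.39, 55.41)

z-interval (σ known):
z* = 2.576 for 99% confidence

Margin of error = z* · σ/√n = 2.576 · 9.8/√157 = 2.01

CI: (53.4 - 2.01, 53.4 + 2.01) = (51.39, 55.41)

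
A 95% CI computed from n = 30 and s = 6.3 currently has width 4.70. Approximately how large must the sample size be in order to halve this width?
n ≈ 120

CI width ∝ 1/√n
To reduce width by factor 2, need √n to grow by 2 → need 2² = 4 times as many samples.

Current: n = 30, width = 4.70
New: n = 120, width ≈ 2.28

Width reduced by factor of 4.70/2.28 = 2.06.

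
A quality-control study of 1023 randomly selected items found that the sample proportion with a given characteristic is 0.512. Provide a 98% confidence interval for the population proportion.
(0.476, 0.548)

Proportion CI:
SE = √(p̂(1-p̂)/n) = √(0.512 · 0.488 / 1023) = 0.01563

z* = 2.326
Margin = z* · SE = 2.326 · 0.01563 = 0.0364

CI: 0.512 ± 0.0364 = (0.476, 0.548)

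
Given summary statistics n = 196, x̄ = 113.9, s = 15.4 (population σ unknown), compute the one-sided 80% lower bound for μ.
μ ≥ 112.97

Lower bound (one-sided):
t* = 0.843 (one-sided for 80%)
Lower bound = x̄ - t* · s/√n = 113.9 - 0.843 · 15.4/√196 = 112.97

We are 80% confident that μ ≥ 112.97.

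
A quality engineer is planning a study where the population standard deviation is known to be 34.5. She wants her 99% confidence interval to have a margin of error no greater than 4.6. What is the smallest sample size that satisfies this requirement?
n ≥ 374

For margin E ≤ 4.6:
n ≥ (z* · σ / E)²
n ≥ (2.576 · 34.5 / 4.6)²
n ≥ 373.26

Minimum n = 374 (rounding up)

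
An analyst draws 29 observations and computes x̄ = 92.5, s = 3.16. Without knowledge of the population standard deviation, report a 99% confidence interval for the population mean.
(90.88, 94.12)

t-interval (σ unknown):
df = n - 1 = 28
t* = 2.763 for 99% confidence

Margin of error = t* · s/√n = 2.763 · 3.16/√29 = 1.62

CI: (90.88, 94.12)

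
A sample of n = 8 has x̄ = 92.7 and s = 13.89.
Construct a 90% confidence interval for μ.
(83.39, 102.01)

t-interval (σ unknown):
df = n - 1 = 7
t* = 1.895 for 90% confidence

Margin of error = t* · s/√n = 1.895 · 13.89/√8 = 9.31

CI: (83.39, 102.01)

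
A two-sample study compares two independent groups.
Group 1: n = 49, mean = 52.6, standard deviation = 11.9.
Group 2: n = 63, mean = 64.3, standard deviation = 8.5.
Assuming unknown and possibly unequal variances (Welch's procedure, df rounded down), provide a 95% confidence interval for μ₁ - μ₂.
(-15.70, -7.70)

Difference: x̄₁ - x̄₂ = -11.70
SE = √(s₁²/n₁ + s₂²/n₂) = √(11.9²/49 + 8.5²/63) = 2.0092
df = 83.48 → 83 (Welch–Satterthwaite, rounded down)
t* = 1.989

CI: -11.70 ± 1.989 · 2.0092 = -11.70 ± 4.00 = (-15.70, -7.70)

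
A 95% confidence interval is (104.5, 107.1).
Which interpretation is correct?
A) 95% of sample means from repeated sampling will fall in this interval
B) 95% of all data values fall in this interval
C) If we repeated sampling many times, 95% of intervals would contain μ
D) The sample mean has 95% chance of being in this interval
C

A) Wrong — coverage applies to intervals containing μ, not to future x̄ values.
B) Wrong — a CI is about the parameter μ, not individual data values.
C) Correct — this is the frequentist long-run coverage interpretation.
D) Wrong — x̄ is observed and sits in the interval by construction.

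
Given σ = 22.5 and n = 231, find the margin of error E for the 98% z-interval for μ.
Margin of error = 3.44

Margin of error = z* · σ/√n
= 2.326 · 22.5/√231
= 2.326 · 22.5/15.1987
= 3.44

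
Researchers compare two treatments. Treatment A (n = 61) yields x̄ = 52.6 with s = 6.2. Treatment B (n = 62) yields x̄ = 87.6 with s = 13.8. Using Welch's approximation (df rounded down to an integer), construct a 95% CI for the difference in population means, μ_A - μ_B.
(-38.83, -31.17)

Difference: x̄₁ - x̄₂ = -35.00
SE = √(s₁²/n₁ + s₂²/n₂) = √(6.2²/61 + 13.8²/62) = 1.9240
df = 84.96 → 84 (Welch–Satterthwaite, rounded down)
t* = 1.989

CI: -35.00 ± 1.989 · 1.9240 = -35.00 ± 3.83 = (-38.83, -31.17)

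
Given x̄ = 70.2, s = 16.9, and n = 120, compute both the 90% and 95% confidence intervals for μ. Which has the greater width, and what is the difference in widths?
95% CI is wider by 0.99

df = 119
90% CI: t* = 1.658, (67.64, 72.76), width = 2 · t* · s/√n = 5.12
95% CI: t* = 1.980, (67.15, 73.25), width = 2 · t* · s/√n = 6.11

The 95% CI is wider by 6.11 - 5.12 = 0.99.
Higher confidence requires a wider interval.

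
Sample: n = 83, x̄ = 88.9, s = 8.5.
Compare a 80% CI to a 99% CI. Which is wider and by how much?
99% CI is wider by 2.51

df = 82
80% CI: t* = 1.292, (87.69, 90.11), width = 2 · t* · s/√n = 2.41
99% CI: t* = 2.637, (86.44, 91.36), width = 2 · t* · s/√n = 4.92

The 99% CI is wider by 4.92 - 2.41 = 2.51.
Higher confidence requires a wider interval.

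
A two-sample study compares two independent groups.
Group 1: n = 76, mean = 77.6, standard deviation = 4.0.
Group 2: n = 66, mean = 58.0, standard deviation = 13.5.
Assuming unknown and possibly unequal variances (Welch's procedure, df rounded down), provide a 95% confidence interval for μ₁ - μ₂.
(16.16, 23.04)

Difference: x̄₁ - x̄₂ = 19.60
SE = √(s₁²/n₁ + s₂²/n₂) = √(4.0²/76 + 13.5²/66) = 1.7239
df = 74.91 → 74 (Welch–Satterthwaite, rounded down)
t* = 1.993

CI: 19.60 ± 1.993 · 1.7239 = 19.60 ± 3.44 = (16.16, 23.04)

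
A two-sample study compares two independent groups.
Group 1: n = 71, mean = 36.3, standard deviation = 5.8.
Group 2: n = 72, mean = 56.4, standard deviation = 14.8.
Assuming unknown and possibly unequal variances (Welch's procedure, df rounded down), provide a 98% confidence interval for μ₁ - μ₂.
(-24.54, -15.66)

Difference: x̄₁ - x̄₂ = -20.10
SE = √(s₁²/n₁ + s₂²/n₂) = √(5.8²/71 + 14.8²/72) = 1.8751
df = 92.56 → 92 (Welch–Satterthwaite, rounded down)
t* = 2.368

CI: -20.10 ± 2.368 · 1.8751 = -20.10 ± 4.44 = (-24.54, -15.66)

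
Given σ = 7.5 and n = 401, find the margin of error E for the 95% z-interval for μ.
Margin of error = 0.73

Margin of error = z* · σ/√n
= 1.960 · 7.5/√401
= 1.960 · 7.5/20.0250
= 0.73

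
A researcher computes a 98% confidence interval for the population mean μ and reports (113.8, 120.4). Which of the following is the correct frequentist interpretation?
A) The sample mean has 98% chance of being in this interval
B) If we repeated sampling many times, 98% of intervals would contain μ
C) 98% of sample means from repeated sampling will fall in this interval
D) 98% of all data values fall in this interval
B

A) Wrong — x̄ is observed and sits in the interval by construction.
B) Correct — this is the frequentist long-run coverage interpretation.
C) Wrong — coverage applies to intervals containing μ, not to future x̄ values.
D) Wrong — a CI is about the parameter μ, not individual data values.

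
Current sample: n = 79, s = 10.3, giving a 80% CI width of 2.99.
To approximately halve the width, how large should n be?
n ≈ 316

CI width ∝ 1/√n
To reduce width by factor 2, need √n to grow by 2 → need 2² = 4 times as many samples.

Current: n = 79, width = 2.99
New: n = 316, width ≈ 1.49

Width reduced by factor of 2.99/1.49 = 2.01.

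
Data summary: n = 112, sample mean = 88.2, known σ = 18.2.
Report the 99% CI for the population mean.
(83.77, 92.63)

z-interval (σ known):
z* = 2.576 for 99% confidence

Margin of error = z* · σ/√n = 2.576 · 18.2/√112 = 4.43

CI: (88.2 - 4.43, 88.2 + 4.43) = (83.77, 92.63)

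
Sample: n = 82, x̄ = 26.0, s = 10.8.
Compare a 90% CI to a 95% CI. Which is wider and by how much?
95% CI is wider by 0.78

df = 81
90% CI: t* = 1.664, (24.02, 27.98), width = 2 · t* · s/√n = 3.97
95% CI: t* = 1.990, (23.63, 28.37), width = 2 · t* · s/√n = 4.75

The 95% CI is wider by 4.75 - 3.97 = 0.78.
Higher confidence requires a wider interval.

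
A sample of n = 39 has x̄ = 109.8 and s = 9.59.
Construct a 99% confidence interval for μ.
(105.64, 113.96)

t-interval (σ unknown):
df = n - 1 = 38
t* = 2.712 for 99% confidence

Margin of error = t* · s/√n = 2.712 · 9.59/√39 = 4.16

CI: (105.64, 113.96)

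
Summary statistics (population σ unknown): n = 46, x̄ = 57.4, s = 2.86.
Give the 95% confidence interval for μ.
(56.55, 58.25)

t-interval (σ unknown):
df = n - 1 = 45
t* = 2.014 for 95% confidence

Margin of error = t* · s/√n = 2.014 · 2.86/√46 = 0.85

CI: (56.55, 58.25)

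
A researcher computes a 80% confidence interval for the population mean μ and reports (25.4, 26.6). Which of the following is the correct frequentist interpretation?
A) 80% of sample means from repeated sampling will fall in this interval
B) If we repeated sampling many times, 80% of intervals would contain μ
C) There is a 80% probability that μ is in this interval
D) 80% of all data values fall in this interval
B

A) Wrong — coverage applies to intervals containing μ, not to future x̄ values.
B) Correct — this is the frequentist long-run coverage interpretation.
C) Wrong — μ is fixed; the randomness lives in the interval, not in μ.
D) Wrong — a CI is about the parameter μ, not individual data values.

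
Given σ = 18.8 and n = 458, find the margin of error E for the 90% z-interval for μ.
Margin of error = 1.45

Margin of error = z* · σ/√n
= 1.645 · 18.8/√458
= 1.645 · 18.8/21.4009
= 1.45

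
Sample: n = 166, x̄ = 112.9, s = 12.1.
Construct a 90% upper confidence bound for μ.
μ ≤ 114.11

Upper bound (one-sided):
t* = 1.287 (one-sided for 90%)
Upper bound = x̄ + t* · s/√n = 112.9 + 1.287 · 12.1/√166 = 114.11

We are 90% confident that μ ≤ 114.11.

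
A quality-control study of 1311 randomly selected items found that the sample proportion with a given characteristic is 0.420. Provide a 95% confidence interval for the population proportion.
(0.393, 0.447)

Proportion CI:
SE = √(p̂(1-p̂)/n) = √(0.420 · 0.580 / 1311) = 0.01363

z* = 1.960
Margin = z* · SE = 1.960 · 0.01363 = 0.0267

CI: 0.420 ± 0.0267 = (0.393, 0.447)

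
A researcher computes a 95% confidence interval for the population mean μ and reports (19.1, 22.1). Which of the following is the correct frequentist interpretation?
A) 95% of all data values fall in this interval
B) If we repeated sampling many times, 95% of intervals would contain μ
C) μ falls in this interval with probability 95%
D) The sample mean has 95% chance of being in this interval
B

A) Wrong — a CI is about the parameter μ, not individual data values.
B) Correct — this is the frequentist long-run coverage interpretation.
C) Wrong — μ is fixed; the randomness lives in the interval, not in μ.
D) Wrong — x̄ is observed and sits in the interval by construction.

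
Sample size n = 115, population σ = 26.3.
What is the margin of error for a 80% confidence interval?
Margin of error = 3.14

Margin of error = z* · σ/√n
= 1.282 · 26.3/√115
= 1.282 · 26.3/10.7238
= 3.14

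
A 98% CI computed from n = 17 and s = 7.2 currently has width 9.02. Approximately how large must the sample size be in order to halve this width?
n ≈ 68

CI width ∝ 1/√n
To reduce width by factor 2, need √n to grow by 2 → need 2² = 4 times as many samples.

Current: n = 17, width = 9.02
New: n = 68, width ≈ 4.16

Width reduced by factor of 9.02/4.16 = 2.17.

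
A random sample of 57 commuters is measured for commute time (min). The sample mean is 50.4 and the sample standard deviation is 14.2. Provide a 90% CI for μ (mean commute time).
(47.25, 53.55)

t-interval (σ unknown):
df = n - 1 = 56
t* = 1.673 for 90% confidence

Margin of error = t* · s/√n = 1.673 · 14.2/√57 = 3.15

CI: (47.25, 53.55)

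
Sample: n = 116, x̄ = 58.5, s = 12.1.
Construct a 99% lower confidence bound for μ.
μ ≥ 55.85

Lower bound (one-sided):
t* = 2.359 (one-sided for 99%)
Lower bound = x̄ - t* · s/√n = 58.5 - 2.359 · 12.1/√116 = 55.85

We are 99% confident that μ ≥ 55.85.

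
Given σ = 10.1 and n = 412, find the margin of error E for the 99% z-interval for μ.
Margin of error = 1.28

Margin of error = z* · σ/√n
= 2.576 · 10.1/√412
= 2.576 · 10.1/20.2978
= 1.28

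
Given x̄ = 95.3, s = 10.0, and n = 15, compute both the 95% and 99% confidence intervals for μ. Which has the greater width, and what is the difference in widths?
99% CI is wider by 4.29

df = 14
95% CI: t* = 2.145, (89.76, 100.84), width = 2 · t* · s/√n = 11.08
99% CI: t* = 2.977, (87.61, 102.99), width = 2 · t* · s/√n = 15.37

The 99% CI is wider by 15.37 - 11.08 = 4.29.
Higher confidence requires a wider interval.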